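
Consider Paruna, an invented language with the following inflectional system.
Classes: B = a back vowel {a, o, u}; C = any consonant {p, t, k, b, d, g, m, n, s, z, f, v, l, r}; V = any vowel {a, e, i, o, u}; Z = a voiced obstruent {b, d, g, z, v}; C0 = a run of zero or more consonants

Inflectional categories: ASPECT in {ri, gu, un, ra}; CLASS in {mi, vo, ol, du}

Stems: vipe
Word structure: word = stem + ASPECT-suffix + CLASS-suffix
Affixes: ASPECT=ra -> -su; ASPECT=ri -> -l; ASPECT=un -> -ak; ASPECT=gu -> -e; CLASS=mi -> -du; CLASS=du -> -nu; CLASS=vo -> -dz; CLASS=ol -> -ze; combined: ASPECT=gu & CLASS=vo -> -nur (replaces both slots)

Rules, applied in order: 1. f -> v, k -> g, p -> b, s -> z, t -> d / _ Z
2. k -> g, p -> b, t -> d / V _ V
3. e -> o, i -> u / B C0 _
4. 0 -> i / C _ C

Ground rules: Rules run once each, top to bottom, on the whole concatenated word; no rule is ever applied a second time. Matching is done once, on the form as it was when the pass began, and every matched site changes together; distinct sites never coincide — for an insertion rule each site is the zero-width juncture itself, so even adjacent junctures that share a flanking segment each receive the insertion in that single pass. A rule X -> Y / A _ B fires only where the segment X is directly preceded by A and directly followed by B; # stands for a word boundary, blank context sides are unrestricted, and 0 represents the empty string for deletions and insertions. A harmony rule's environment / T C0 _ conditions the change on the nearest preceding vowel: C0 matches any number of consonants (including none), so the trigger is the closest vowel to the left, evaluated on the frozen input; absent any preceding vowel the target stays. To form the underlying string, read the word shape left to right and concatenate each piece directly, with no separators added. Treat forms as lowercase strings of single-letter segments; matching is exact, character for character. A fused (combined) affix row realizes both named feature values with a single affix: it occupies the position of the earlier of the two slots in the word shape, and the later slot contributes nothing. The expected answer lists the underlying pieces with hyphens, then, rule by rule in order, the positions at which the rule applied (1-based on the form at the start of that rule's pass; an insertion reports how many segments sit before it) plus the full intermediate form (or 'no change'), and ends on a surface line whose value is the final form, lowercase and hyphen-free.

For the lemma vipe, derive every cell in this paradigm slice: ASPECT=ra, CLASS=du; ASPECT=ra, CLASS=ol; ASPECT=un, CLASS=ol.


cell ASPECT=ra, CLASS=du:
underlying: vipe-su-nu
1. f -> v, k -> g, p -> b, s -> z, t -> d / _ Z: no change
2. k -> g, p -> b, t -> d / V _ V: fires at position(s) 3: vibesunu
3. e -> o, i -> u / B C0 _: no change
4. 0 -> i / C _ C: no change
surface: vibesunu

cell ASPECT=ra, CLASS=ol:
underlying: vipe-su-ze
1. f -> v, k -> g, p -> b, s -> z, t -> d / _ Z: no change
2. k -> g, p -> b, t -> d / V _ V: fires at position(s) 3: vibesuze
3. e -> o, i -> u / B C0 _: fires at position(s) 8: vibesuzo
4. 0 -> i / C _ C: no change
surface: vibesuzo

cell ASPECT=un, CLASS=ol:
underlying: vipe-ak-ze
1. f -> v, k -> g, p -> b, s -> z, t -> d / _ Z: fires at position(s) 6: vipeagze
2. k -> g, p -> b, t -> d / V _ V: fires at position(s) 3: vibeagze
3. e -> o, i -> u / B C0 _: fires at position(s) 8: vibeagzo
4. 0 -> i / C _ C: inserts after position(s) 6: vibeagizo
surface: vibeagizo


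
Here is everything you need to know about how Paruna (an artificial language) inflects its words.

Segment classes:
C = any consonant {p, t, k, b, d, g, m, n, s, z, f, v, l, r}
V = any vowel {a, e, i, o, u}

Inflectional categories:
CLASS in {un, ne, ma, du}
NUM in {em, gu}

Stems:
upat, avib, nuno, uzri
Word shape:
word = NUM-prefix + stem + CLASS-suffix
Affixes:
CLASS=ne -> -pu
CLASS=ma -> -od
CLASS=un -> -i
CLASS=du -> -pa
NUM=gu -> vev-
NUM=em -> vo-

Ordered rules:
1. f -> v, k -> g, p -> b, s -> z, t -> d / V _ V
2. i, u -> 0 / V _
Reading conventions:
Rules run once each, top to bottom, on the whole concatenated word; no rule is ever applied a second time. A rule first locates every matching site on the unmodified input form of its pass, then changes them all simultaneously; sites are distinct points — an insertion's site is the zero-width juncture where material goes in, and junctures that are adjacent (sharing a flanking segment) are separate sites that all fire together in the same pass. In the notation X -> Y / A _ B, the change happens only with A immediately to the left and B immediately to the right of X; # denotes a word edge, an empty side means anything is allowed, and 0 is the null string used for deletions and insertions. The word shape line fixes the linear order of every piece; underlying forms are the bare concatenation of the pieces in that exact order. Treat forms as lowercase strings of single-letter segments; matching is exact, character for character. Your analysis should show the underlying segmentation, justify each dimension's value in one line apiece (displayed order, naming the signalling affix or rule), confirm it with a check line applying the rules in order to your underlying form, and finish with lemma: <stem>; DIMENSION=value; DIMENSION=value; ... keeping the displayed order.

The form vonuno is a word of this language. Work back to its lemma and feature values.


underlying: vo-nuno-i
CLASS=un - signalled by the affix -i
NUM=em - signalled by the affix vo-
check: vonunoi -> vonunoi -> vonuno
lemma: nuno; CLASS=un; NUM=em


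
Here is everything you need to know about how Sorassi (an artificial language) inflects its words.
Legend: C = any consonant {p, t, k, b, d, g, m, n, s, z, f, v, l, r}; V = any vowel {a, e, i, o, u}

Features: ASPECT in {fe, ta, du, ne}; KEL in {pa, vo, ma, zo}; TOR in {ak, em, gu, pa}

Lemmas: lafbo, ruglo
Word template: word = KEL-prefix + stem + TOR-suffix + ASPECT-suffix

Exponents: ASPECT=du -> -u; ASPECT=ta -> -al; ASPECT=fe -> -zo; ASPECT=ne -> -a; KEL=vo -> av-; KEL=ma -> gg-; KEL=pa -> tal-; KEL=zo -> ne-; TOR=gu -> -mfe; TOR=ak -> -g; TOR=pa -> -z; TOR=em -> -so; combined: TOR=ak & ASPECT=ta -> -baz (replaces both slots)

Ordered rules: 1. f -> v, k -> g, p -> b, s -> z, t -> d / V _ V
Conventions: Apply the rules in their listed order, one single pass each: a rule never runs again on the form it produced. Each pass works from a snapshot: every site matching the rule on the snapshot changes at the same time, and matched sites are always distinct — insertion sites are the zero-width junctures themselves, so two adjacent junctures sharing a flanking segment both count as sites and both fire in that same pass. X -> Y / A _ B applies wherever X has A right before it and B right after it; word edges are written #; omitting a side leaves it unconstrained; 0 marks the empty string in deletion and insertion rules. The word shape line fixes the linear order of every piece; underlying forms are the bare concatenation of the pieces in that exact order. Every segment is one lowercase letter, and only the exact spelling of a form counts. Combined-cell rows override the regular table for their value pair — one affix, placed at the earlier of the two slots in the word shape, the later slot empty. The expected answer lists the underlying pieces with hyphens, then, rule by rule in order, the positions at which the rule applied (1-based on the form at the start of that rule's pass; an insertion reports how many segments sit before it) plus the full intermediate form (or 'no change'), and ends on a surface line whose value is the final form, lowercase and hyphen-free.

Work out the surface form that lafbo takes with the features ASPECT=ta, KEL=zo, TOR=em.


underlying: ne-lafbo-so-al
1. f -> v, k -> g, p -> b, s -> z, t -> d / V _ V: fires at position(s) 8: nelafbozoal
surface: nelafbozoal


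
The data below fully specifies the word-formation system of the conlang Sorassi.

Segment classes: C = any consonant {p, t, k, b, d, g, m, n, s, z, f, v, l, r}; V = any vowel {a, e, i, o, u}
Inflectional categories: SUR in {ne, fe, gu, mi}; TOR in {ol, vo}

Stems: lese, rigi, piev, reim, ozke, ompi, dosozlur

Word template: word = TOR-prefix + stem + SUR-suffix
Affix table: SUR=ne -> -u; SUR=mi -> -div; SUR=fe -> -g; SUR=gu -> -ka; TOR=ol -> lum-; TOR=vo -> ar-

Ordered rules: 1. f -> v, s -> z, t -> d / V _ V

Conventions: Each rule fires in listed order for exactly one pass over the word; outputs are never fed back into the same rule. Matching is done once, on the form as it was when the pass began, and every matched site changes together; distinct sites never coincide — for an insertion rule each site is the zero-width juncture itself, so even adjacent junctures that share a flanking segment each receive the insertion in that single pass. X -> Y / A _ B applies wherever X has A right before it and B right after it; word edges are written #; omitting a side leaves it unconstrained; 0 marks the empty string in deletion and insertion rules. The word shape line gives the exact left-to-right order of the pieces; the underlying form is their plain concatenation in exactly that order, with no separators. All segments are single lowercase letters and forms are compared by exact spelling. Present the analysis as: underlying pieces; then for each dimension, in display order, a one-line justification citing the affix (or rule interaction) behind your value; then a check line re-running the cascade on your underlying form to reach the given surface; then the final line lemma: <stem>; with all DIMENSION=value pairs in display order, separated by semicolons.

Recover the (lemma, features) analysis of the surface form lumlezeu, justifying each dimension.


underlying: lum-lese-u
SUR=ne - signalled by the affix -u
TOR=ol - signalled by the affix lum-
check: lumleseu -> lumlezeu
lemma: lese; SUR=ne; TOR=ol


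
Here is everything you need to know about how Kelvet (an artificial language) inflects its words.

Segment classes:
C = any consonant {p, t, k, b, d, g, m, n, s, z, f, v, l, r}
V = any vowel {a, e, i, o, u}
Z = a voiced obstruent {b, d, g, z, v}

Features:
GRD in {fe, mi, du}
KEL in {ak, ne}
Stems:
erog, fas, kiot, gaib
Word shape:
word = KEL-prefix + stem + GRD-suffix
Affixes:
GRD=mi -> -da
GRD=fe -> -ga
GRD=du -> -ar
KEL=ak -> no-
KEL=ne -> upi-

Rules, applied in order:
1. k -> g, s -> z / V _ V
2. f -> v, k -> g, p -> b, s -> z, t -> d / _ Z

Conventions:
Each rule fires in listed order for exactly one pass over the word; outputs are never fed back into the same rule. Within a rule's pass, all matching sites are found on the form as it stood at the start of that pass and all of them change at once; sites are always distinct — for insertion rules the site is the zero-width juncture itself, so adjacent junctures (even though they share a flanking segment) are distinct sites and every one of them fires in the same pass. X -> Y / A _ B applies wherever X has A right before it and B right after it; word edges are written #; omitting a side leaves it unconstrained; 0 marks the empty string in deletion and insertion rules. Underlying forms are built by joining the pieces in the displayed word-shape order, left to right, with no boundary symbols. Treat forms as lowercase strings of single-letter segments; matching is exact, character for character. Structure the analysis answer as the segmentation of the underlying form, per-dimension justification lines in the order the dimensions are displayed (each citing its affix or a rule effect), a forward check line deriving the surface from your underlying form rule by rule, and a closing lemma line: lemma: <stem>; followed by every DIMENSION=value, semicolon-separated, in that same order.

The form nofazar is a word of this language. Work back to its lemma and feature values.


underlying: no-fas-ar
GRD=du - signalled by the affix -ar
KEL=ak - signalled by the affix no-
check: nofasar -> nofazar -> nofazar
lemma: fas; GRD=du; KEL=ak


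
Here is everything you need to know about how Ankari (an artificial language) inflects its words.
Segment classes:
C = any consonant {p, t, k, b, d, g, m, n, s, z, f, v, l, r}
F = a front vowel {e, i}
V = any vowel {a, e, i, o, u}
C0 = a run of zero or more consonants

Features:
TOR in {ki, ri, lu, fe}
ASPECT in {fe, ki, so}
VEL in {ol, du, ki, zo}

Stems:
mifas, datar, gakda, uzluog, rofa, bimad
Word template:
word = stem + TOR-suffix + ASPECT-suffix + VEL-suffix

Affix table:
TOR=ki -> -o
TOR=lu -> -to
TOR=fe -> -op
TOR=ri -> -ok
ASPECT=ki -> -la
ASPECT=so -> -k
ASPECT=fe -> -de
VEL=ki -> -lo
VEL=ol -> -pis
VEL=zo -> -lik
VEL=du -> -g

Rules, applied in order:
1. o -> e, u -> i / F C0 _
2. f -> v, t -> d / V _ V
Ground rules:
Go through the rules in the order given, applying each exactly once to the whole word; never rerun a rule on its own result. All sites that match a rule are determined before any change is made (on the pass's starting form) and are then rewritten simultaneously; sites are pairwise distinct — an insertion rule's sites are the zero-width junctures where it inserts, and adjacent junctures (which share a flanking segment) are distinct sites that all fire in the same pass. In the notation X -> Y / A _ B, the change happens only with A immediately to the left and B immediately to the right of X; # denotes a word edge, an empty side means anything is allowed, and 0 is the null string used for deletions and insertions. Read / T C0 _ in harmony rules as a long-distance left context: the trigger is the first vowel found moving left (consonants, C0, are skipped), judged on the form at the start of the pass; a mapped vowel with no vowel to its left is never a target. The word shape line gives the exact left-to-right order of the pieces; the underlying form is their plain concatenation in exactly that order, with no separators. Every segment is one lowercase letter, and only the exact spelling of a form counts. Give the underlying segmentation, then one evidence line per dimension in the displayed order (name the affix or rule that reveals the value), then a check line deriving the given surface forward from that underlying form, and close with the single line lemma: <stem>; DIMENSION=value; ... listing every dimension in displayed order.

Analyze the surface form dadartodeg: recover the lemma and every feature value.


underlying: datar-to-de-g
TOR=lu - signalled by the affix -to
ASPECT=fe - signalled by the affix -de
VEL=du - signalled by the affix -g
check: datartodeg -> datartodeg -> dadartodeg
lemma: datar; TOR=lu; ASPECT=fe; VEL=du


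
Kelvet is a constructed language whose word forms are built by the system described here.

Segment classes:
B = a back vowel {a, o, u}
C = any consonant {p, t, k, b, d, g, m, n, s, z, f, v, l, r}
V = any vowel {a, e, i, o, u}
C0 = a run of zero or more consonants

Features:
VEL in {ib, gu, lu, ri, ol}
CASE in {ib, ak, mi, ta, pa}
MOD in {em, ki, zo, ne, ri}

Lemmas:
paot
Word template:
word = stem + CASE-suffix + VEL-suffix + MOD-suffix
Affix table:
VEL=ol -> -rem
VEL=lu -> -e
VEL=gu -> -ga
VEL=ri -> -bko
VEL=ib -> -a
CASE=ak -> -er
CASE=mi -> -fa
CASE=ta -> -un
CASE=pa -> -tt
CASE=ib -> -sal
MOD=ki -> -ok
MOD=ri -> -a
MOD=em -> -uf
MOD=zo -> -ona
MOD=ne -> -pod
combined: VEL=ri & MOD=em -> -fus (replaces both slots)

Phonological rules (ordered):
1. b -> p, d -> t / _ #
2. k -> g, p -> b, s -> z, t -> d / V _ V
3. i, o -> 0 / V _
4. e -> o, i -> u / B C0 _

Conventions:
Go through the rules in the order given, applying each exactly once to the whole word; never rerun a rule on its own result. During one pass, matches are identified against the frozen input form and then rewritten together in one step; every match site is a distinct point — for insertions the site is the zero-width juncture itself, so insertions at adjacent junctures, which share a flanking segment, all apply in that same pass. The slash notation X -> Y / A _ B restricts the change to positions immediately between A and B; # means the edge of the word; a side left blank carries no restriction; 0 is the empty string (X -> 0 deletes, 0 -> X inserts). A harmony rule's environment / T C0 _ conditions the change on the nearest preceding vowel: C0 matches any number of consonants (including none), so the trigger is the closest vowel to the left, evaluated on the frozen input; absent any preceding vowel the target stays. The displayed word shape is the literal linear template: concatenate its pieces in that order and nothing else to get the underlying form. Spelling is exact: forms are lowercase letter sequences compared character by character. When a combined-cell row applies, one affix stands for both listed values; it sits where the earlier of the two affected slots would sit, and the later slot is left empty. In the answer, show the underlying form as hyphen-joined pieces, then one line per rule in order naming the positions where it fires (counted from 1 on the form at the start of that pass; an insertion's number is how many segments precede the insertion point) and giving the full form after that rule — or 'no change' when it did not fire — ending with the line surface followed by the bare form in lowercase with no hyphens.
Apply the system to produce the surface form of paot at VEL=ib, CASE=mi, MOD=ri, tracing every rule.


underlying: paot-fa-a-a
1. b -> p, d -> t / _ #: no change
2. k -> g, p -> b, s -> z, t -> d / V _ V: no change
3. i, o -> 0 / V _: fires at position(s) 3: patfaaa
4. e -> o, i -> u / B C0 _: no change
surface: patfaaa


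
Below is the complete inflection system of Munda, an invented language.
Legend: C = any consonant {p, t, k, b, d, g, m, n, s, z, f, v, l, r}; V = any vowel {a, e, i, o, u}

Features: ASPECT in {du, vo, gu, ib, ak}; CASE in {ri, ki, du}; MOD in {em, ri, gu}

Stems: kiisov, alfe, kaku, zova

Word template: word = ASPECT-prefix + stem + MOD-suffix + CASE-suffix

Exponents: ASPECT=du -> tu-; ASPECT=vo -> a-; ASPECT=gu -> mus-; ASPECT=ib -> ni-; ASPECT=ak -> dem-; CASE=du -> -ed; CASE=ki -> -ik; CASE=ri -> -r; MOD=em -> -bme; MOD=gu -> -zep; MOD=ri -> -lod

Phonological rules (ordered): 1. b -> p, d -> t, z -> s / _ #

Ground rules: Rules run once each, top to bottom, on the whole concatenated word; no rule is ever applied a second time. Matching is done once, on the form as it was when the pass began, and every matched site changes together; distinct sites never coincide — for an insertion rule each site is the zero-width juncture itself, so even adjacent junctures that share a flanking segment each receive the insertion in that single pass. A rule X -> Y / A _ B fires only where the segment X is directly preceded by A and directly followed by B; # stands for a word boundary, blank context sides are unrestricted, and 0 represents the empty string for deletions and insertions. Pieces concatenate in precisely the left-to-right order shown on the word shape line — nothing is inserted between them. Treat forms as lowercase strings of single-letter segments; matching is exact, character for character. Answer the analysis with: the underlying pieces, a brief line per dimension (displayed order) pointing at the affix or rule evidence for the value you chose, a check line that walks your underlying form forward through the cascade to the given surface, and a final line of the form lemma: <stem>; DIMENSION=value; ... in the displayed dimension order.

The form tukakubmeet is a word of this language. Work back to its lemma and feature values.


underlying: tu-kaku-bme-ed
ASPECT=du - signalled by the affix tu-
CASE=du - signalled by the affix -ed
MOD=em - signalled by the affix -bme
check: tukakubmeed -> tukakubmeet
lemma: kaku; ASPECT=du; CASE=du; MOD=em


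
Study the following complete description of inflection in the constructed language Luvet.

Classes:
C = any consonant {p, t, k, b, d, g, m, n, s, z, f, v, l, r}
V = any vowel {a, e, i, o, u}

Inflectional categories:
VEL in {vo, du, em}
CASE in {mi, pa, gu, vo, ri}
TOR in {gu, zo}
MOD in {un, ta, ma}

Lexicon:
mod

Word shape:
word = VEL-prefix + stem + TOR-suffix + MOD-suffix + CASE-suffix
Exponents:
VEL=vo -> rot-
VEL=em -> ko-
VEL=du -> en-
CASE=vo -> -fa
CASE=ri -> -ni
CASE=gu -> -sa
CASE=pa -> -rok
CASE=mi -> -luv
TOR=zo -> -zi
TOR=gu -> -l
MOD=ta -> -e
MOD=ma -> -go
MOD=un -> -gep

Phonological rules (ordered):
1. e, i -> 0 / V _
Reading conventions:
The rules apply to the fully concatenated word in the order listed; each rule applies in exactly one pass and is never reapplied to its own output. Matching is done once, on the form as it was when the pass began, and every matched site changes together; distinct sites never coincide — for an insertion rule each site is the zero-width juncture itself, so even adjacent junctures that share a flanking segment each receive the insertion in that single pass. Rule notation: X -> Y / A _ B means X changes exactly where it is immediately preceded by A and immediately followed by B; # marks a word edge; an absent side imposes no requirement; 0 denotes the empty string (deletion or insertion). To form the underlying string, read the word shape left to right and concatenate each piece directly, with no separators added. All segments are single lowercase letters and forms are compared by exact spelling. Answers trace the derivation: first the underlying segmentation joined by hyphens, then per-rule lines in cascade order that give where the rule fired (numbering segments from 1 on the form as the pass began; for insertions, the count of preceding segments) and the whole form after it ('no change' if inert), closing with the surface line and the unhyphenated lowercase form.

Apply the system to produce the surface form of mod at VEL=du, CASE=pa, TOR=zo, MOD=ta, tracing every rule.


underlying: en-mod-zi-e-rok
1. e, i -> 0 / V _: fires at position(s) 8: enmodzirok
surface: enmodzirok


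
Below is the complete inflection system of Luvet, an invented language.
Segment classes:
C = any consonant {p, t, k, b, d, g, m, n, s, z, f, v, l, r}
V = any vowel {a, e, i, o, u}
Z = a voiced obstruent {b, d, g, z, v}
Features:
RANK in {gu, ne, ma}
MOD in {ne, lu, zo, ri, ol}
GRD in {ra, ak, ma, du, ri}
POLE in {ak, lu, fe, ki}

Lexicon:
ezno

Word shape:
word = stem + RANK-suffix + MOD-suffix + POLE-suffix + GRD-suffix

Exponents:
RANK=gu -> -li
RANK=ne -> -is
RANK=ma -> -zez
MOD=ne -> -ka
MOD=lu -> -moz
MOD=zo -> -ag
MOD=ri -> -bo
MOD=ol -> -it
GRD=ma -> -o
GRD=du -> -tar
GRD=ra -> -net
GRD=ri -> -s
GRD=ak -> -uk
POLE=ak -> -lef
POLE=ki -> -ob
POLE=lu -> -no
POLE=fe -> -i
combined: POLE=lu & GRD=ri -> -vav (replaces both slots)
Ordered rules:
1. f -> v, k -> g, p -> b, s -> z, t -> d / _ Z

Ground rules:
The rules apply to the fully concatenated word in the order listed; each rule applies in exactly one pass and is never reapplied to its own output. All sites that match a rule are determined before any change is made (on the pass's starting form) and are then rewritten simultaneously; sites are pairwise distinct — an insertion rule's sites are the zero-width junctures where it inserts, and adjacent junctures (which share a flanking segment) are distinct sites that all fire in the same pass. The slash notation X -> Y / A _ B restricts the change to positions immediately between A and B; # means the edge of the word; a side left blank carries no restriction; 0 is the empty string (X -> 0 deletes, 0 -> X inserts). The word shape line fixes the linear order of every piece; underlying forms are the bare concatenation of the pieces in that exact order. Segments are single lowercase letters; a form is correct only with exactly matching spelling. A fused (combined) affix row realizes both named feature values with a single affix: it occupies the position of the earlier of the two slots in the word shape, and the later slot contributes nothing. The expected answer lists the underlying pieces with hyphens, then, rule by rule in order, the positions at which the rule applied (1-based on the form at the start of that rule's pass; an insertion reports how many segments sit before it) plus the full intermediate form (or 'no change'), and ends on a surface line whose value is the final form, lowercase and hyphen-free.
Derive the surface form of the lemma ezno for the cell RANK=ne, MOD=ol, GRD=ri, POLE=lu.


underlying: ezno-is-it-vav
1. f -> v, k -> g, p -> b, s -> z, t -> d / _ Z: fires at position(s) 8: eznoisidvav
surface: eznoisidvav


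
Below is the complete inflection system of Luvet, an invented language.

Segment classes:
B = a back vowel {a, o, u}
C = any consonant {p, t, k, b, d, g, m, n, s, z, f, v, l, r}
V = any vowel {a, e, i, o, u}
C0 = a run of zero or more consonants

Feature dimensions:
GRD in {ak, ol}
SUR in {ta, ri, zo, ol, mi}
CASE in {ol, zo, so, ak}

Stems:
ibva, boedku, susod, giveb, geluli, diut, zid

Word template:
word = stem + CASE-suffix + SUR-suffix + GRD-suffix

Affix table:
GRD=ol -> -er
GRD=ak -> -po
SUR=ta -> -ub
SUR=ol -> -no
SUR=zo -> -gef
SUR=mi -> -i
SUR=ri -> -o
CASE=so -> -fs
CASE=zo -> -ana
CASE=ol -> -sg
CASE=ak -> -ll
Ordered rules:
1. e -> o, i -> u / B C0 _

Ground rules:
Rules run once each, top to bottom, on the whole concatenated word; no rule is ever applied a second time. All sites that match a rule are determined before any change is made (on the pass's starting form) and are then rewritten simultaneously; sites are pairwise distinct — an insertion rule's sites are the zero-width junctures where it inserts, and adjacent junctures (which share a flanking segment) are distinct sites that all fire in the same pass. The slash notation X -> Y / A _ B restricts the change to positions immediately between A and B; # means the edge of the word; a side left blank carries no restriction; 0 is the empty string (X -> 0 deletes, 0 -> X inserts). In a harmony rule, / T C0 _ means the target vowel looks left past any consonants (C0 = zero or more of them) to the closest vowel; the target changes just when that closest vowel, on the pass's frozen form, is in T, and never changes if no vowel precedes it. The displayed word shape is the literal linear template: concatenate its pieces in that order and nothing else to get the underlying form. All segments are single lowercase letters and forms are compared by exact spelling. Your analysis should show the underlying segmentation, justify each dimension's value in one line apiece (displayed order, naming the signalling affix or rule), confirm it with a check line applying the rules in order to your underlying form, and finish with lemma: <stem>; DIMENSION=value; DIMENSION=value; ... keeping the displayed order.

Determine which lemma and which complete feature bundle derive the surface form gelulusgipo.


underlying: geluli-sg-i-po
GRD=ak - signalled by the affix -po
SUR=mi - signalled by the affix -i
CASE=ol - signalled by the affix -sg
check: gelulisgipo -> gelulusgipo
lemma: geluli; GRD=ak; SUR=mi; CASE=ol


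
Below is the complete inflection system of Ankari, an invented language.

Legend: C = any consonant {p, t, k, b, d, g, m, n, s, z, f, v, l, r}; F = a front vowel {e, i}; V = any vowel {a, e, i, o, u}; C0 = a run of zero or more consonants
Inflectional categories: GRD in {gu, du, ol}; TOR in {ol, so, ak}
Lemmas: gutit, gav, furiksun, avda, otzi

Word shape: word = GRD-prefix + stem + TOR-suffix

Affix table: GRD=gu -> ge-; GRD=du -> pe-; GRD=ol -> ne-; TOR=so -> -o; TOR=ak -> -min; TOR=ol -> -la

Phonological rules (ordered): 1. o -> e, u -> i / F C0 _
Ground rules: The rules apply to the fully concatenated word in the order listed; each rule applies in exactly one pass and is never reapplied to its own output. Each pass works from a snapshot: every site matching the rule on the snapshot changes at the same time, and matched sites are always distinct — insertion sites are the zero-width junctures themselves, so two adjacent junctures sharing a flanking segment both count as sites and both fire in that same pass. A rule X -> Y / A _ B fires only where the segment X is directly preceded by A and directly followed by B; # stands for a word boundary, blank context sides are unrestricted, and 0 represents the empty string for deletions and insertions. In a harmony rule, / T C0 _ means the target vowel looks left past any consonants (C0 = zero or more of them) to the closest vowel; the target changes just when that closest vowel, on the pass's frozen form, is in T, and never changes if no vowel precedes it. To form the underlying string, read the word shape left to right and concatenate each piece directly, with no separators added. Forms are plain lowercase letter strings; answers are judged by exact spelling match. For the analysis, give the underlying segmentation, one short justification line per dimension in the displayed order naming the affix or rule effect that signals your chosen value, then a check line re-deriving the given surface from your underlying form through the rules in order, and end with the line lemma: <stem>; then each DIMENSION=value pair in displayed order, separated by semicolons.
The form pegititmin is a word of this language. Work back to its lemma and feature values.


underlying: pe-gutit-min
GRD=du - signalled by the affix pe-
TOR=ak - signalled by the affix -min
check: pegutitmin -> pegititmin
lemma: gutit; GRD=du; TOR=ak


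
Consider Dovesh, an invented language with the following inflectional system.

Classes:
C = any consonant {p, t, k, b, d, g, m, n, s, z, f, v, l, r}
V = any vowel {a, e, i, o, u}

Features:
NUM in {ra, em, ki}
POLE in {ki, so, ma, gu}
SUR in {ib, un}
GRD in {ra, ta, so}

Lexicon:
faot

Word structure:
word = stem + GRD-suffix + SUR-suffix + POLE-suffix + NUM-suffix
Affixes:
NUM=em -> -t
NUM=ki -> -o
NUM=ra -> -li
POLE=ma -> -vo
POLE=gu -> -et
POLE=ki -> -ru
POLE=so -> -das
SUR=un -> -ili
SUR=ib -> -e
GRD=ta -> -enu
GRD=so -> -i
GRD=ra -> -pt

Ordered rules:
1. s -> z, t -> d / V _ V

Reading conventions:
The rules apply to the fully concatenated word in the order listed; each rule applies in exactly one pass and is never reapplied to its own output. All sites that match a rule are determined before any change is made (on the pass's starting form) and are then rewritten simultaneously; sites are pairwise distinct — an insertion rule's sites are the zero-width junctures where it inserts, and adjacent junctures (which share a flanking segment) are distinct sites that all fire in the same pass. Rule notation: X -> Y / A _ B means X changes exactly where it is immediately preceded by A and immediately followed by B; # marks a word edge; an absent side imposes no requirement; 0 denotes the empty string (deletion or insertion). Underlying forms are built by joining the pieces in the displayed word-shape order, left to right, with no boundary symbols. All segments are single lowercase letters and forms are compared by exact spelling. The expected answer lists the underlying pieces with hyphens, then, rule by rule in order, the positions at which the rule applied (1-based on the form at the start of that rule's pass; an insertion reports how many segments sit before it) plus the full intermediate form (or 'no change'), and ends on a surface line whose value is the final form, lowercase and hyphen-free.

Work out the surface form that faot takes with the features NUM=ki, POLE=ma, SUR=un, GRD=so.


underlying: faot-i-ili-vo-o
1. s -> z, t -> d / V _ V: fires at position(s) 4: faodiilivoo
surface: faodiilivoo


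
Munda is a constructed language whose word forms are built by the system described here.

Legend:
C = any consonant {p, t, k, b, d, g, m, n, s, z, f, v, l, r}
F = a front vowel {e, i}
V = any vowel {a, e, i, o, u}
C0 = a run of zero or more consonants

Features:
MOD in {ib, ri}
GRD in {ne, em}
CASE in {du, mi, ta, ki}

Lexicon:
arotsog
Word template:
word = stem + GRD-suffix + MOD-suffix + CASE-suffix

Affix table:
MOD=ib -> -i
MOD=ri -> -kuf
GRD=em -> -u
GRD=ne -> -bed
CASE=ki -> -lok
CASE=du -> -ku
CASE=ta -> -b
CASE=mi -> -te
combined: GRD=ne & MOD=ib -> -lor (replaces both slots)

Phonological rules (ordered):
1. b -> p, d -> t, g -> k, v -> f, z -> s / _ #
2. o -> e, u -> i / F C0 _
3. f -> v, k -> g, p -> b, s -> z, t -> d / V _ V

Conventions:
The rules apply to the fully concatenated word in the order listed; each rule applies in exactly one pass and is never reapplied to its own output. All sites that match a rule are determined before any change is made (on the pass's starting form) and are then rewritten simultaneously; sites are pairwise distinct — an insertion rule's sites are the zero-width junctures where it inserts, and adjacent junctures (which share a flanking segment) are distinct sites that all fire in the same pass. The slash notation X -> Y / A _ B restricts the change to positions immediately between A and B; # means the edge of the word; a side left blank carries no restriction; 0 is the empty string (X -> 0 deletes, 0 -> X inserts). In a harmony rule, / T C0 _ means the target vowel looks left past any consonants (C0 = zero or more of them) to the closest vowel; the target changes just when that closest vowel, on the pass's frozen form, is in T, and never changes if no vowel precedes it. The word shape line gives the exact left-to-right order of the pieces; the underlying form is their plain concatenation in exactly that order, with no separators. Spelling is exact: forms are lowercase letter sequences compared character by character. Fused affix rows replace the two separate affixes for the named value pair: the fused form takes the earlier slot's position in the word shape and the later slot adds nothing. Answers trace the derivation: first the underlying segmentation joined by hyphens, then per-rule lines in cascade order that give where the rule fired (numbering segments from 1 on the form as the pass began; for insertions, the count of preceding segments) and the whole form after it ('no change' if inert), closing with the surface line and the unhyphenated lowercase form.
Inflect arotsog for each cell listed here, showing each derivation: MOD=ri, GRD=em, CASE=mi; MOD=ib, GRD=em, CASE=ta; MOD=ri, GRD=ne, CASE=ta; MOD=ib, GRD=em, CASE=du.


cell MOD=ri, GRD=em, CASE=mi:
underlying: arotsog-u-kuf-te
1. b -> p, d -> t, g -> k, v -> f, z -> s / _ #: no change
2. o -> e, u -> i / F C0 _: no change
3. f -> v, k -> g, p -> b, s -> z, t -> d / V _ V: fires at position(s) 9: arotsogugufte
surface: arotsogugufte

cell MOD=ib, GRD=em, CASE=ta:
underlying: arotsog-u-i-b
1. b -> p, d -> t, g -> k, v -> f, z -> s / _ #: fires at position(s) 10: arotsoguip
2. o -> e, u -> i / F C0 _: no change
3. f -> v, k -> g, p -> b, s -> z, t -> d / V _ V: no change
surface: arotsoguip

cell MOD=ri, GRD=ne, CASE=ta:
underlying: arotsog-bed-kuf-b
1. b -> p, d -> t, g -> k, v -> f, z -> s / _ #: fires at position(s) 14: arotsogbedkufp
2. o -> e, u -> i / F C0 _: fires at position(s) 12: arotsogbedkifp
3. f -> v, k -> g, p -> b, s -> z, t -> d / V _ V: no change
surface: arotsogbedkifp

cell MOD=ib, GRD=em, CASE=du:
underlying: arotsog-u-i-ku
1. b -> p, d -> t, g -> k, v -> f, z -> s / _ #: no change
2. o -> e, u -> i / F C0 _: fires at position(s) 11: arotsoguiki
3. f -> v, k -> g, p -> b, s -> z, t -> d / V _ V: fires at position(s) 10: arotsoguigi
surface: arotsoguigi


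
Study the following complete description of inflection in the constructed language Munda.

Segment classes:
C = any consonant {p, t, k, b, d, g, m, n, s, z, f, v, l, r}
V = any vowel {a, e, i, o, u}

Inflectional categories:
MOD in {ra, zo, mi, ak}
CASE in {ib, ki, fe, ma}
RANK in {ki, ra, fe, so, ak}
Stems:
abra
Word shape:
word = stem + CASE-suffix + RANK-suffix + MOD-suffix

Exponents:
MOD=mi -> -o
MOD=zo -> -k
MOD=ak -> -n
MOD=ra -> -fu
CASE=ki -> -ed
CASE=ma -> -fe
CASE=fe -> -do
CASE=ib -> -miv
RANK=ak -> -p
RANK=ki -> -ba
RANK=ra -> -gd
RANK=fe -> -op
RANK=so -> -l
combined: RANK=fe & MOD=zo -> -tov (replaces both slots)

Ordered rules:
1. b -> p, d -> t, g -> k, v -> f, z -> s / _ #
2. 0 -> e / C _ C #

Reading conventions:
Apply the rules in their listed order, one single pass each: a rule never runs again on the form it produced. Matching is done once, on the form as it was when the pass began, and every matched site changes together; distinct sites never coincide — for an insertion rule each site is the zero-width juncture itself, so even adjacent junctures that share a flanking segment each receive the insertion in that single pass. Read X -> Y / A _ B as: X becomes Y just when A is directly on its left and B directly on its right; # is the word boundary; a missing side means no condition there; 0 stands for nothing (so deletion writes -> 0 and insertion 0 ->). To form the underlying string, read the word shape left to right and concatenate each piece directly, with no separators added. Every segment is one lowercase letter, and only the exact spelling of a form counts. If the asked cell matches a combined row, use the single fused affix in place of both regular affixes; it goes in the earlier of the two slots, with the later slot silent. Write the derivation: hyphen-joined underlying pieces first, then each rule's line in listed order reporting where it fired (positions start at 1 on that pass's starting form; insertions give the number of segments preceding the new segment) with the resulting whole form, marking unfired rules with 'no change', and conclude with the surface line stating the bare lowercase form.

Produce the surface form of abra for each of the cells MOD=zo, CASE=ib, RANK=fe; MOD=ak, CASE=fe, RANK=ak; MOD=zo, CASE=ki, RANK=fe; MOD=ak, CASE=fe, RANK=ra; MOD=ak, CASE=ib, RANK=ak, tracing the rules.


cell MOD=zo, CASE=ib, RANK=fe:
underlying: abra-miv-tov
1. b -> p, d -> t, g -> k, v -> f, z -> s / _ #: fires at position(s) 10: abramivtof
2. 0 -> e / C _ C #: no change
surface: abramivtof

cell MOD=ak, CASE=fe, RANK=ak:
underlying: abra-do-p-n
1. b -> p, d -> t, g -> k, v -> f, z -> s / _ #: no change
2. 0 -> e / C _ C #: inserts after position(s) 7: abradopen
surface: abradopen

cell MOD=zo, CASE=ki, RANK=fe:
underlying: abra-ed-tov
1. b -> p, d -> t, g -> k, v -> f, z -> s / _ #: fires at position(s) 9: abraedtof
2. 0 -> e / C _ C #: no change
surface: abraedtof

cell MOD=ak, CASE=fe, RANK=ra:
underlying: abra-do-gd-n
1. b -> p, d -> t, g -> k, v -> f, z -> s / _ #: no change
2. 0 -> e / C _ C #: inserts after position(s) 8: abradogden
surface: abradogden

cell MOD=ak, CASE=ib, RANK=ak:
underlying: abra-miv-p-n
1. b -> p, d -> t, g -> k, v -> f, z -> s / _ #: no change
2. 0 -> e / C _ C #: inserts after position(s) 8: abramivpen
surface: abramivpen


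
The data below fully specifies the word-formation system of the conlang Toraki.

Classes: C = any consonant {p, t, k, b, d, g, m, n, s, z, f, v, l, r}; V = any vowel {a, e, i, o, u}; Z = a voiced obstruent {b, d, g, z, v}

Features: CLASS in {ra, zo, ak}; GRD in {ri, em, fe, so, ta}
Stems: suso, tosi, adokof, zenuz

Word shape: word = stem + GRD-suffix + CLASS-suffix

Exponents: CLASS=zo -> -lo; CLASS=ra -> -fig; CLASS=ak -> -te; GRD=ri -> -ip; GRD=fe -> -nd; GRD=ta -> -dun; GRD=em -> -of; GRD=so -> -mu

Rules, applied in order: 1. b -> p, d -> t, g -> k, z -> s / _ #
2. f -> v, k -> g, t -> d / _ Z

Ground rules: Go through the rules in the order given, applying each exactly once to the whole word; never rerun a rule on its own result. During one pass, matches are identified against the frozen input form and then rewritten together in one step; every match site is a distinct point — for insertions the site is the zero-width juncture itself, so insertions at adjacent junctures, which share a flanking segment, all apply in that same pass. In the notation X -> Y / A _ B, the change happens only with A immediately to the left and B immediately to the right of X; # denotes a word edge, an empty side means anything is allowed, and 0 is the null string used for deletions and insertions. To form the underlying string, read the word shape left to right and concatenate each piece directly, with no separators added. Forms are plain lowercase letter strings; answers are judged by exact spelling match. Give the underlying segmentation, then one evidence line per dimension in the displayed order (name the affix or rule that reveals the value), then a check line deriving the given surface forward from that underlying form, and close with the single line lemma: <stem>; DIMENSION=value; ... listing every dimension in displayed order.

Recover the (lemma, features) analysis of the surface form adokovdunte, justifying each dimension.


underlying: adokof-dun-te
CLASS=ak - signalled by the affix -te
GRD=ta - signalled by the affix -dun
check: adokofdunte -> adokofdunte -> adokovdunte
lemma: adokof; CLASS=ak; GRD=ta
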